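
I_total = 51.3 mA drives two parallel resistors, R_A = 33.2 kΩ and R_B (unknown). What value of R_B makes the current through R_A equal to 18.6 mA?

R_B ≈ 18.9 kΩ

Two-branch current divider: I_A = I_total · R_B/(R_A + R_B).
With f = 0.3626, R_B = R_A · f/(1−f) = 33.2 × 0.5688 = 18.88 kΩ.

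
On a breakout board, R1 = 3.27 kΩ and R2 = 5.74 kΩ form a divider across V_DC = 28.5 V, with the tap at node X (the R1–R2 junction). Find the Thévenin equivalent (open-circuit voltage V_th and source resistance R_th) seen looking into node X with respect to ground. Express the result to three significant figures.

V_th ≈ 18.2 V, R_th ≈ 2.08 kΩ

V_th is the unloaded tap voltage: V_DC · R2/(R1+R2) = 28.5 × 0.6371 = 18.16 V.
Zeroing V_DC shorts the top of R1 to ground, so R_th = R1 ‖ R2 = 2.083 kΩ.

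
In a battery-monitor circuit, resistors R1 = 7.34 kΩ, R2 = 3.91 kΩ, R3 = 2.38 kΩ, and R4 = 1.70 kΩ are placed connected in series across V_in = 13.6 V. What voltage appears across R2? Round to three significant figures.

ΣR = 7.34 + 3.91 + 2.38 + 1.70 = 15.33 kΩ.
By the voltage-divider rule, V = 13.6 × 3.910/15.33 = 3.469 V.

V ≈ 3.47 V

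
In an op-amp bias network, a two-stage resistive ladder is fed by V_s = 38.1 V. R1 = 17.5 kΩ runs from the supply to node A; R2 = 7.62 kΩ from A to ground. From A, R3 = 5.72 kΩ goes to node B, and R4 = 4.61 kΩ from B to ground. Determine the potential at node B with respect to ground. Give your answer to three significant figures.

V_B ≈ 3.41 V

Node A sees R2 in parallel with the series input of stage 2, R3 + R4 = 10.33 kΩ.
R2 ‖ (R3+R4) = 4.385 kΩ.
So V_A = 38.1 × 0.2004 = 7.634 V.
V_B = V_A × 0.4463 = 3.407 V.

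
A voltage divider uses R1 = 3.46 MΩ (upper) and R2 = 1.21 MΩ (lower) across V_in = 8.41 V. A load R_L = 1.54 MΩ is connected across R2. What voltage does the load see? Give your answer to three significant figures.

The load sits in parallel with R2, giving an effective lower resistance R2' = R2·R_L/(R2+R_L) = 0.6776 MΩ.
Voltage divider with the loaded lower leg: V_out = 8.41 × 0.6776/(3.46 + 0.6776) = 8.41 × 0.1638 = 1.377 V.

V_out ≈ 1.38 V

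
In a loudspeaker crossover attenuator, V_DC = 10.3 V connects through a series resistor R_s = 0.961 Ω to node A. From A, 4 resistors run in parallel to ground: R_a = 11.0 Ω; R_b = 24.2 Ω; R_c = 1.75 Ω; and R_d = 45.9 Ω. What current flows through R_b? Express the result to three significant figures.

Combine the parallel branches: R_p = (1/11.0 + 1/24.2 + 1/1.75 + 1/45.9)⁻¹ = 1.378 Ω.
V_A by voltage divider: V_A = 10.3 × 1.378/(0.961 + 1.378) = 6.069 V.
I(R_b) = V_A / R_b = 6.069/24.2 = 0.2508 A.

I ≈ 0.251 A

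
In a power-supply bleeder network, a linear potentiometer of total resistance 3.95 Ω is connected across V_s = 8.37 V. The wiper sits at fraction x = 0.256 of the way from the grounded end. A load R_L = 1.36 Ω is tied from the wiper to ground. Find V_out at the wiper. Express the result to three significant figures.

The pot divides into 2.939 Ω above the wiper and 1.011 Ω below.
R_L loads the lower segment: effective lower R = 0.5800 Ω.
Loaded-divider output: V_out = 8.37 × 0.1648 = 1.380 V.

V_out ≈ 1.38 V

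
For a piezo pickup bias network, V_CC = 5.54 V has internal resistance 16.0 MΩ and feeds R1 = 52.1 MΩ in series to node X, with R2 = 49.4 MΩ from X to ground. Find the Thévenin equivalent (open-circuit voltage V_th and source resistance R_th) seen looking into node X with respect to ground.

R1' = 16.0 + 52.1 = 68.10 MΩ (source resistance + R1).
Open-circuit (no load on X): V_th = V_CC · R2/(R1' + R2) = 5.54 × 49.4/(68.10 + 49.4) = 2.329 V.
Zeroing V_CC shorts the top of R1' to ground, so R_th = R1' ‖ R2 = 28.63 MΩ.

V_th ≈ 2.33 V, R_th ≈ 28.6 MΩ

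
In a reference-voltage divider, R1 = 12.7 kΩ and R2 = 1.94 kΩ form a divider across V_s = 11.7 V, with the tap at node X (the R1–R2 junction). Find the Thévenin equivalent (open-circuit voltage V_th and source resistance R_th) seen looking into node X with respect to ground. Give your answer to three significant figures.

Open-circuit (no load on X): V_th = V_s · R2/(R1 + R2) = 11.7 × 1.94/(12.70 + 1.94) = 1.550 V.
With V_s suppressed (replaced by a short), R_th = R1 ‖ R2 = (12.70 × 1.94)/(12.70 + 1.94) = 1.683 kΩ.

V_th ≈ 1.55 V, R_th ≈ 1.68 kΩ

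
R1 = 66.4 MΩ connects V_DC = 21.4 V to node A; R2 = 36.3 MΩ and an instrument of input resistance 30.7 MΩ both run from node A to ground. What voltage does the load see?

V_out ≈ 4.29 V

First combine the lower leg with the load: R2 ‖ R_L = 16.63 MΩ.
Voltage divider with the loaded lower leg: V_out = 21.4 × 16.63/(66.4 + 16.63) = 21.4 × 0.2003 = 4.287 V.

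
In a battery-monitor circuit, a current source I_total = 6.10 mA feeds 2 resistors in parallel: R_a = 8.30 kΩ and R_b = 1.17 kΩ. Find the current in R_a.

For two parallel branches, I_k = I_total · (other R)/(sum of R).
So I = 6.10 × 1.17/9.470 = 0.7536 mA.

I ≈ 0.754 mA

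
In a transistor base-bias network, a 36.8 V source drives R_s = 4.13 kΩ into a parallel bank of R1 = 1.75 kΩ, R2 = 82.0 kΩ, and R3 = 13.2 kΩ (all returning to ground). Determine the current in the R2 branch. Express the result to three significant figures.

Parallel bank: R_p = 1/(1/1.75 + 1/82.0 + 1/13.2) = 1.517 kΩ.
Node voltage V_A = V_DC · R_p/(R_s + R_p) = 36.8 × 0.2686 = 9.884 V.
Branch current I = V_A/R2 = 9.884/82.0 = 0.1205 mA.

I ≈ 0.121 mA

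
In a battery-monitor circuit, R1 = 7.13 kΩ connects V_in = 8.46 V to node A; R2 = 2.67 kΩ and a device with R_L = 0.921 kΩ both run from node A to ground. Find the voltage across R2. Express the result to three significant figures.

R2 ‖ R_L = (2.67 × 0.921)/(2.67 + 0.921) = 0.6848 kΩ.
Then V_out = V_in · R2'/(R1 + R2') = 8.46 × 0.6848/7.815 = 0.7413 V.

V_out ≈ 0.741 V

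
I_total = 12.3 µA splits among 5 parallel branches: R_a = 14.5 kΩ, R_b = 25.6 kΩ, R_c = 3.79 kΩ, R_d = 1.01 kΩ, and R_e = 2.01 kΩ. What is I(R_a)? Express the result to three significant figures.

Total conductance ΣG = 1/14.5 + 1/25.6 + 1/3.79 + 1/1.01 + 1/2.01 = 1.859 (units of 1/kΩ).
R_a takes the fraction G_k/ΣG = 0.06897/1.859 = 0.03709, so I = 12.3 × 0.03709 = 0.4562 µA.

I ≈ 0.456 µA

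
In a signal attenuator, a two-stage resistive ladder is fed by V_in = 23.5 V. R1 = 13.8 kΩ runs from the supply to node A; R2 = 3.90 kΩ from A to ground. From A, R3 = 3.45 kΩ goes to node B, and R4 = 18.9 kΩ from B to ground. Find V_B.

The second stage (R3 + R4 = 22.35 kΩ) loads node A in parallel with R2.
R2 ‖ (R3+R4) = 3.321 kΩ.
V_A = 23.5 × 3.321/(13.8 + 3.321) = 4.558 V.
Then the unloaded second divider: V_B = V_A × R4/(R3+R4) = 4.558 × 0.8456 = 3.854 V.

V_B ≈ 3.85 V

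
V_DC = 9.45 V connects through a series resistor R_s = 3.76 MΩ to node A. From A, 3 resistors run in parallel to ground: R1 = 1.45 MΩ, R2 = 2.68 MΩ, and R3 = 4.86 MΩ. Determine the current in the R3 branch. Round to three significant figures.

Equivalent of the parallel group: R_p = 0.7883 MΩ.
V_A by voltage divider: V_A = 9.45 × 0.7883/(3.76 + 0.7883) = 1.638 V.
I(R3) = V_A / R3 = 1.638/4.86 = 0.3370 µA.

I ≈ 0.337 µA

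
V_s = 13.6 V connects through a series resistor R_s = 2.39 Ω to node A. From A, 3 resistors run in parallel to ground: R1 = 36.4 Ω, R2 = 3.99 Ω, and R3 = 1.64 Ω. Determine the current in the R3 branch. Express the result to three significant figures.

Equivalent of the parallel group: R_p = 1.126 Ω.
V_A by voltage divider: V_A = 13.6 × 1.126/(2.39 + 1.126) = 4.356 V.
Branch current I = V_A/R3 = 4.356/1.64 = 2.656 A.
(Equivalently: I_total = 3.868 A, then current-divider fraction G_k/ΣG = 0.6868.)

I ≈ 2.66 A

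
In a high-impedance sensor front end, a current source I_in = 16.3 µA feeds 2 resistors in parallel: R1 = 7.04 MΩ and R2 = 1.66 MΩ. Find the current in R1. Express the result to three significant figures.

Two-branch current divider: I_k = I_in · R_other/(R_1 + R_2).
So I = 16.3 × 1.66/8.700 = 3.110 µA.

I ≈ 3.11 µA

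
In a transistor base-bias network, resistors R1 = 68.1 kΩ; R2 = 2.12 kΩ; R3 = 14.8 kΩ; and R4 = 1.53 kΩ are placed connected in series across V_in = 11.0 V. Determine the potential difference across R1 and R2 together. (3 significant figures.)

Series total: ΣR = 68.1 + 2.12 + 14.8 + 1.53 = 86.55 kΩ.
R_{R1..R2} = 68.1 + 2.12 = 70.22 kΩ.
V = V_in · R/ΣR = 11.0 × 0.8113 = 8.925 V.

V ≈ 8.92 V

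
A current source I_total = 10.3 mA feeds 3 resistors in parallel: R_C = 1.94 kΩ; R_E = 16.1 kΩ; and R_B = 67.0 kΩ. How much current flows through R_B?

I ≈ 0.259 mA

Conductances: ΣG = 1/1.94 + 1/16.1 + 1/67.0 = 0.5925 (1/kΩ).
Current divider: I(R_B) = I_total · G_k/ΣG = 10.3 × (0.01493/0.5925) = 10.3 × 0.02519 = 0.2595 mA.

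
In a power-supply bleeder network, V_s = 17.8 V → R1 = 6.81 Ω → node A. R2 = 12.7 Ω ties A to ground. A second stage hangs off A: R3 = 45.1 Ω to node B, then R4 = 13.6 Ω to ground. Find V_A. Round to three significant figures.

The second stage (R3 + R4 = 58.70 Ω) loads node A in parallel with R2.
R2 ‖ (R3+R4) = 10.44 Ω.
So V_A = 17.8 × 0.6052 = 10.77 V.

V_A ≈ 10.8 V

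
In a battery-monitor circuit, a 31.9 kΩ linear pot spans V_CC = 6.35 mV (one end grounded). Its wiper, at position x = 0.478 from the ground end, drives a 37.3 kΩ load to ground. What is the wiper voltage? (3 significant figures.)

V_out ≈ 2.50 mV

Split the track: R_lower = x·R_p = 15.25 kΩ, R_upper = (1−x)·R_p = 16.65 kΩ.
Lower segment in parallel with the load: 15.25 ‖ 37.3 = 10.82 kΩ.
Then V_out = V_CC · 10.82/(16.65 + 10.82) = 2.501 mV.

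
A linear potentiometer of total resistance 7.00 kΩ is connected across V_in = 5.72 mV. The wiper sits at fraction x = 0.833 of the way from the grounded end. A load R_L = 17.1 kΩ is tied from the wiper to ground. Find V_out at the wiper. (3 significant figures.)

V_out ≈ 4.51 mV

Split the track: R_lower = x·R_p = 5.831 kΩ, R_upper = (1−x)·R_p = 1.169 kΩ.
Lower segment in parallel with the load: 5.831 ‖ 17.1 = 4.348 kΩ.
V_out = 5.72 × 4.348/(1.169 + 4.348) = 4.508 mV.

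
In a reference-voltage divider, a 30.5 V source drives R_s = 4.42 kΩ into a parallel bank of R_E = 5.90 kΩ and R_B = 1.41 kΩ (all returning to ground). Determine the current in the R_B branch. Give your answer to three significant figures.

I ≈ 4.43 mA

Equivalent of the parallel group: R_p = 1.138 kΩ.
Node voltage V_A = V_DC · R_p/(R_s + R_p) = 30.5 × 0.2048 = 6.245 V.
I(R_B) = V_A / R_B = 6.245/1.41 = 4.429 mA.
(Check via current divider: I_total = 5.488 mA; share G_k/ΣG = 0.8071 → same result.)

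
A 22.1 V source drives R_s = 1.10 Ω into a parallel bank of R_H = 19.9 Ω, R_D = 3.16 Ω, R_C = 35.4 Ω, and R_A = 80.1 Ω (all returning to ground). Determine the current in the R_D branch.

I ≈ 4.83 A

Parallel bank: R_p = 1/(1/19.9 + 1/3.16 + 1/35.4 + 1/80.1) = 2.454 Ω.
V_A by voltage divider: V_A = 22.1 × 2.454/(1.10 + 2.454) = 15.26 V.
Branch current I = V_A/R_D = 15.26/3.16 = 4.829 A.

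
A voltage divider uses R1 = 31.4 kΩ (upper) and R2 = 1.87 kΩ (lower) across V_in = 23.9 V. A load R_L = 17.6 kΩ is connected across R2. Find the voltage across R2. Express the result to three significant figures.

V_out ≈ 1.22 V

The load sits in parallel with R2, giving an effective lower resistance R2' = R2·R_L/(R2+R_L) = 1.690 kΩ.
Then V_out = V_in · R2'/(R1 + R2') = 23.9 × 1.690/33.09 = 1.221 V.
(Unloaded it would be 1.34 V; the load pulls it down.)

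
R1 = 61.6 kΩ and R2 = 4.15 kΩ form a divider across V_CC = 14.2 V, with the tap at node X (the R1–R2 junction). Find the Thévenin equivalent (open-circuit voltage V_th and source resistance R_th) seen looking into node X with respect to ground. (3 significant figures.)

V_th ≈ 0.896 V, R_th ≈ 3.89 kΩ

Open-circuit (no load on X): V_th = V_CC · R2/(R1 + R2) = 14.2 × 4.15/(61.60 + 4.15) = 0.8963 V.
Looking into X with the source shorted: R_th = R1·R2/(R1+R2) = 61.60 × 4.15/65.75 = 3.888 kΩ.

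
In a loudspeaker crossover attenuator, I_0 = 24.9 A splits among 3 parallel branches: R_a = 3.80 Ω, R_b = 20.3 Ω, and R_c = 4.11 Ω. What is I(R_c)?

Total conductance ΣG = 1/3.80 + 1/20.3 + 1/4.11 = 0.5557 (units of 1/Ω).
Current divider: I(R_c) = I_0 · G_k/ΣG = 24.9 × (0.2433/0.5557) = 24.9 × 0.4378 = 10.90 A.

I ≈ 10.9 A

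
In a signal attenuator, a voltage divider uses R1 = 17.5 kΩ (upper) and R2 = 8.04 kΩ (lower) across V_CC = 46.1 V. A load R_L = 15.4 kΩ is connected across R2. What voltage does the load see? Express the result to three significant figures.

The load sits in parallel with R2, giving an effective lower resistance R2' = R2·R_L/(R2+R_L) = 5.282 kΩ.
Then V_out = V_CC · R2'/(R1 + R2') = 46.1 × 5.282/22.78 = 10.69 V.
(Unloaded it would be 14.5 V; the load pulls it down.)

V_out ≈ 10.7 V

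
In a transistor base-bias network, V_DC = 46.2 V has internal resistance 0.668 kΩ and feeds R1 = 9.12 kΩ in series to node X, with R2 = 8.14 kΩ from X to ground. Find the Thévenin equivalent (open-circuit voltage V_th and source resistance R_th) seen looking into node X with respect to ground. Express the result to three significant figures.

R1' = 0.668 + 9.12 = 9.788 kΩ (source resistance + R1).
Open-circuit (no load on X): V_th = V_DC · R2/(R1' + R2) = 46.2 × 8.14/(9.788 + 8.14) = 20.98 V.
Zeroing V_DC shorts the top of R1' to ground, so R_th = R1' ‖ R2 = 4.444 kΩ.

V_th ≈ 21.0 V, R_th ≈ 4.44 kΩ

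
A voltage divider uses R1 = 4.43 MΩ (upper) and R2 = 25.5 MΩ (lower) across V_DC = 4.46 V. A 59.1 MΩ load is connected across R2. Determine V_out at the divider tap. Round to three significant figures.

R2 ‖ R_L = (25.5 × 59.1)/(25.5 + 59.1) = 17.81 MΩ.
Voltage divider with the loaded lower leg: V_out = 4.46 × 17.81/(4.43 + 17.81) = 4.46 × 0.8008 = 3.572 V.

V_out ≈ 3.57 V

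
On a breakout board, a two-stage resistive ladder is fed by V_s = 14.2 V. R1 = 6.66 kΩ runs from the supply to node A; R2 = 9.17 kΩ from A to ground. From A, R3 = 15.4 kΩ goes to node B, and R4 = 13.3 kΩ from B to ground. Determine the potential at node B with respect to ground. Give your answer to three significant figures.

V_B ≈ 3.36 V

Looking into the second stage from A: R3 + R4 = 28.70 kΩ appears in parallel with R2.
R2 ‖ (R3+R4) = 6.950 kΩ.
First divider: V_A = V_s · 6.950/(6.66 + 6.950) = 7.251 V.
Then the unloaded second divider: V_B = V_A × R4/(R3+R4) = 7.251 × 0.4634 = 3.360 V.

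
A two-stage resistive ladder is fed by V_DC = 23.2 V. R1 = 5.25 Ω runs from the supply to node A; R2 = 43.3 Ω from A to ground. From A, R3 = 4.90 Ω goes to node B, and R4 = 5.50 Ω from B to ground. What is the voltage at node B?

Looking into the second stage from A: R3 + R4 = 10.40 Ω appears in parallel with R2.
R2 ‖ (R3+R4) = 8.386 Ω.
V_A = 23.2 × 8.386/(5.25 + 8.386) = 14.27 V.
Stage 2 is unloaded, so V_B = V_A · R4/(R3+R4) = 14.27 × 5.50/10.40 = 7.545 V.

V_B ≈ 7.55 V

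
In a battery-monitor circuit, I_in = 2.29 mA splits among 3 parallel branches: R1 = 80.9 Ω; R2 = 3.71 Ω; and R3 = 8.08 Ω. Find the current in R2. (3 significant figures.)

ΣG = 1/80.9 + 1/3.71 + 1/8.08 = 0.4057.
R2 takes the fraction G_k/ΣG = 0.2695/0.4057 = 0.6644, so I = 2.29 × 0.6644 = 1.522 mA.

I ≈ 1.52 mA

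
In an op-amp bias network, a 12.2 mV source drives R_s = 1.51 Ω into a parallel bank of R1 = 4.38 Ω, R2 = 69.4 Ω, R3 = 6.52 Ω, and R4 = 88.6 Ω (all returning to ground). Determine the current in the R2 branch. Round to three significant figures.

Combine the parallel branches: R_p = (1/4.38 + 1/69.4 + 1/6.52 + 1/88.6)⁻¹ = 2.455 Ω.
V_A = 12.2 × 2.455/3.965 = 7.554 mV.
Branch current I = V_A/R2 = 7.554/69.4 = 0.1088 mA.

I ≈ 0.109 mA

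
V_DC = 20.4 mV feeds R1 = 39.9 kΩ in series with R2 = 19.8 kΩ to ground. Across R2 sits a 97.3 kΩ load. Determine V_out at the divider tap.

The load sits in parallel with R2, giving an effective lower resistance R2' = R2·R_L/(R2+R_L) = 16.45 kΩ.
Voltage divider with the loaded lower leg: V_out = 20.4 × 16.45/(39.9 + 16.45) = 20.4 × 0.2920 = 5.956 mV.

V_out ≈ 5.96 mV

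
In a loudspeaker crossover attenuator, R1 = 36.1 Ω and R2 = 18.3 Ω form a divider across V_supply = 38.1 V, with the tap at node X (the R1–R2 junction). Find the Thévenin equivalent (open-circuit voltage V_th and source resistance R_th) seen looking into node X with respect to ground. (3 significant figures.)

Open-circuit (no load on X): V_th = V_supply · R2/(R1 + R2) = 38.1 × 18.3/(36.10 + 18.3) = 12.82 V.
Looking into X with the source shorted: R_th = R1·R2/(R1+R2) = 36.10 × 18.3/54.40 = 12.14 Ω.

V_th ≈ 12.8 V, R_th ≈ 12.1 Ω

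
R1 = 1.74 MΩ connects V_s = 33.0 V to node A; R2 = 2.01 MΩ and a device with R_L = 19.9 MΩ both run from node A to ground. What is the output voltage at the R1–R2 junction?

V_out ≈ 16.9 V

First combine the lower leg with the load: R2 ‖ R_L = 1.826 MΩ.
Voltage divider with the loaded lower leg: V_out = 33.0 × 1.826/(1.74 + 1.826) = 33.0 × 0.5120 = 16.90 V.
(Unloaded it would be 17.7 V; the load pulls it down.)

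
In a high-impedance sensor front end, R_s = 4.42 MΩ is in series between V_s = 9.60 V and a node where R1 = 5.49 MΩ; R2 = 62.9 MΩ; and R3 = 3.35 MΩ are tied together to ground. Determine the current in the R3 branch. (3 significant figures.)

I ≈ 0.897 µA

Parallel bank: R_p = 1/(1/5.49 + 1/62.9 + 1/3.35) = 2.014 MΩ.
V_A by voltage divider: V_A = 9.60 × 2.014/(4.42 + 2.014) = 3.005 V.
Branch current I = V_A/R3 = 3.005/3.35 = 0.8970 µA.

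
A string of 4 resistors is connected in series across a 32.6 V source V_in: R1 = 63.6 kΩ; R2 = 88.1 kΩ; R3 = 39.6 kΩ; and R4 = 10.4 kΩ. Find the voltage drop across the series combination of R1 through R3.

ΣR = 63.6 + 88.1 + 39.6 + 10.4 = 201.7 kΩ.
R_{R1..R3} = 63.6 + 88.1 + 39.6 = 191.3 kΩ.
V = V_in · R/ΣR = 32.6 × 0.9484 = 30.92 V.

V ≈ 30.9 V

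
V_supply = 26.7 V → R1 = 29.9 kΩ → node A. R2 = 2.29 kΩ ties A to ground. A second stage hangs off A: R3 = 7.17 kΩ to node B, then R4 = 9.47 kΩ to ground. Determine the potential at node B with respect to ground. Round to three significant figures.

Node A sees R2 in parallel with the series input of stage 2, R3 + R4 = 16.64 kΩ.
R2 ‖ (R3+R4) = 2.013 kΩ.
First divider: V_A = V_supply · 2.013/(29.9 + 2.013) = 1.684 V.
V_B = V_A × 0.5691 = 0.9585 V.

V_B ≈ 0.958 V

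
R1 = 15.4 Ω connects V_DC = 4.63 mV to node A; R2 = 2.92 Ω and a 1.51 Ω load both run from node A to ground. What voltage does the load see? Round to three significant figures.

V_out ≈ 0.281 mV

R2 ‖ R_L = (2.92 × 1.51)/(2.92 + 1.51) = 0.9953 Ω.
Then V_out = V_DC · R2'/(R1 + R2') = 4.63 × 0.9953/16.40 = 0.2811 mV.
(Unloaded it would be 0.738 mV; the load pulls it down.)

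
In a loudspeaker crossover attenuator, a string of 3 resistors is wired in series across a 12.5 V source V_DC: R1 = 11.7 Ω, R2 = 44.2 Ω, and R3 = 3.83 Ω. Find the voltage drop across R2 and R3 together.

V ≈ 10.1 V

Series total: ΣR = 11.7 + 44.2 + 3.83 = 59.73 Ω.
R_{R2..R3} = 44.2 + 3.83 = 48.03 Ω.
V = V_DC · R/ΣR = 12.5 × 0.8041 = 10.05 V.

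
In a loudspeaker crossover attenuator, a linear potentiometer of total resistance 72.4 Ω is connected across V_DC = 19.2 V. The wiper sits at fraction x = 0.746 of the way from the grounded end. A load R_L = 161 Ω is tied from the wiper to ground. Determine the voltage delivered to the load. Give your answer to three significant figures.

The pot divides into 18.39 Ω above the wiper and 54.01 Ω below.
R_L loads the lower segment: effective lower R = 40.44 Ω.
Loaded-divider output: V_out = 19.2 × 0.6874 = 13.20 V.

V_out ≈ 13.2 V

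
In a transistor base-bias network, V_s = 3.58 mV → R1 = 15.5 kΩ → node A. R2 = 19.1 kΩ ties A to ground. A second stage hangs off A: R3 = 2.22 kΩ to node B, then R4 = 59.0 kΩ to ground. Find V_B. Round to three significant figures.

Looking into the second stage from A: R3 + R4 = 61.22 kΩ appears in parallel with R2.
R2 ‖ (R3+R4) = 14.56 kΩ.
So V_A = 3.58 × 0.4843 = 1.734 mV.
Stage 2 is unloaded, so V_B = V_A · R4/(R3+R4) = 1.734 × 59.0/61.22 = 1.671 mV.

V_B ≈ 1.67 mV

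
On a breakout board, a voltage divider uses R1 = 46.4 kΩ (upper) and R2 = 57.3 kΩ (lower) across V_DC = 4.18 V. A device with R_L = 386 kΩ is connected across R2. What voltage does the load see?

The load sits in parallel with R2, giving an effective lower resistance R2' = R2·R_L/(R2+R_L) = 49.89 kΩ.
Voltage divider with the loaded lower leg: V_out = 4.18 × 49.89/(46.4 + 49.89) = 4.18 × 0.5181 = 2.166 V.

V_out ≈ 2.17 V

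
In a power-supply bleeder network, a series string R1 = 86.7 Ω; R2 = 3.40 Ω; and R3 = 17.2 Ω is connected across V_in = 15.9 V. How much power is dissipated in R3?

P ≈ 0.378 W

ΣR = 107.3 Ω → I = 15.9/107.3 = 0.1482 A.
V(R3) = I·R = 2.549 V; P = V·I = 2.549 × 0.1482 = 0.3777 W.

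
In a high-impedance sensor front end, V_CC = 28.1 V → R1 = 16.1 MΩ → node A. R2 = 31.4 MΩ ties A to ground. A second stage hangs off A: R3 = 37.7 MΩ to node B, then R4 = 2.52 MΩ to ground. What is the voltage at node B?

V_B ≈ 0.920 V

The second stage (R3 + R4 = 40.22 MΩ) loads node A in parallel with R2.
R2 ‖ (R3+R4) = 17.63 MΩ.
First divider: V_A = V_CC · 17.63/(16.1 + 17.63) = 14.69 V.
Stage 2 is unloaded, so V_B = V_A · R4/(R3+R4) = 14.69 × 2.52/40.22 = 0.9203 V.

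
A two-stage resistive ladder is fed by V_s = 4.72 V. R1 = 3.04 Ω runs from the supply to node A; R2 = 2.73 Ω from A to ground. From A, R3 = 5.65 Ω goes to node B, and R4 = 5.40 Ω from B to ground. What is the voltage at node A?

The second stage (R3 + R4 = 11.05 Ω) loads node A in parallel with R2.
Effective lower resistance at A: R2 ‖ 11.05 = 2.189 Ω.
First divider: V_A = V_s · 2.189/(3.04 + 2.189) = 1.976 V.

V_A ≈ 1.98 V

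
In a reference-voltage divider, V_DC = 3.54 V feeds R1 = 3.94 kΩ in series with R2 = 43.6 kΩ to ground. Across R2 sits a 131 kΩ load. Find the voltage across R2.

First combine the lower leg with the load: R2 ‖ R_L = 32.71 kΩ.
Voltage divider with the loaded lower leg: V_out = 3.54 × 32.71/(3.94 + 32.71) = 3.54 × 0.8925 = 3.159 V.

V_out ≈ 3.16 V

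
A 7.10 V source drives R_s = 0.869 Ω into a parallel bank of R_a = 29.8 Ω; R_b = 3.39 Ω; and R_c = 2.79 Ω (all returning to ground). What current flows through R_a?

I ≈ 0.149 A

Parallel bank: R_p = 1/(1/29.8 + 1/3.39 + 1/2.79) = 1.456 Ω.
V_A by voltage divider: V_A = 7.10 × 1.456/(0.869 + 1.456) = 4.446 V.
I(R_a) = V_A / R_a = 4.446/29.8 = 0.1492 A.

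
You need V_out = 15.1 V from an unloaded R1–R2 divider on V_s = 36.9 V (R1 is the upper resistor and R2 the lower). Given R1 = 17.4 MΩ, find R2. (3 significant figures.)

R2 ≈ 12.1 MΩ

Required fraction k = V_out/V_s = 0.4092.
R2 = R1 · 0.4092/(1 − 0.4092) = 12.05 MΩ.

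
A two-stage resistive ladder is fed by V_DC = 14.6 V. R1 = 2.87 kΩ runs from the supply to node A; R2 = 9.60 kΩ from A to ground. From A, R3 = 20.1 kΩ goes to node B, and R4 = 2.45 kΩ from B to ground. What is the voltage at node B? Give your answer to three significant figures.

V_B ≈ 1.11 V

Looking into the second stage from A: R3 + R4 = 22.55 kΩ appears in parallel with R2.
Effective lower resistance at A: R2 ‖ 22.55 = 6.733 kΩ.
First divider: V_A = V_DC · 6.733/(2.87 + 6.733) = 10.24 V.
V_B = V_A × 0.1086 = 1.112 V.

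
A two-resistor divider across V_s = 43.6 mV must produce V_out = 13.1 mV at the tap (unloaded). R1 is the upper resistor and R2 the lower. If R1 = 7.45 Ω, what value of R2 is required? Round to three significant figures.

R2 ≈ 3.20 Ω

Required fraction k = V_out/V_s = 0.3005.
Rearranging, R2 = R1·k/(1−k) = 7.45 × 0.4295 = 3.200 Ω.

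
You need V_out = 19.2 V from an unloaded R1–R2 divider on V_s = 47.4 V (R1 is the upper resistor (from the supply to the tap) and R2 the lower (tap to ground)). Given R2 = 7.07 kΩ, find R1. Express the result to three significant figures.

Required fraction k = V_out/V_s = 0.4051.
So R1 = R2 · (V_s/V_out − 1) = 7.07 × (47.4/19.2 − 1) = 7.07 × 1.469 = 10.38 kΩ.

R1 ≈ 10.4 kΩ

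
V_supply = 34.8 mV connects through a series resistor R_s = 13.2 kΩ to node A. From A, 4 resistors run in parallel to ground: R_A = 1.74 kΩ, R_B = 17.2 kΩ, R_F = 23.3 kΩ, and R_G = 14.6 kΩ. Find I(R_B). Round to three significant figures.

Equivalent of the parallel group: R_p = 1.344 kΩ.
V_A by voltage divider: V_A = 34.8 × 1.344/(13.2 + 1.344) = 3.215 mV.
I(R_B) = V_A / R_B = 3.215/17.2 = 0.1869 µA.

I ≈ 0.187 µA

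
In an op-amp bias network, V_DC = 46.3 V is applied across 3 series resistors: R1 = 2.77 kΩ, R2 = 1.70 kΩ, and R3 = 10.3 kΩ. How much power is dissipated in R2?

Series current I = V_DC/ΣR = 46.3/14.77 = 3.135 mA.
P(R2) = I²·R2 = (3.135)² × 1.70 = 16.71 mW.

P ≈ 16.7 mW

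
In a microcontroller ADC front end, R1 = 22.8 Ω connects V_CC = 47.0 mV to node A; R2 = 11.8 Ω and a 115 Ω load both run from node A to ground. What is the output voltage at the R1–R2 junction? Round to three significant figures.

First combine the lower leg with the load: R2 ‖ R_L = 10.70 Ω.
Then V_out = V_CC · R2'/(R1 + R2') = 47.0 × 10.70/33.50 = 15.01 mV.

V_out ≈ 15.0 mV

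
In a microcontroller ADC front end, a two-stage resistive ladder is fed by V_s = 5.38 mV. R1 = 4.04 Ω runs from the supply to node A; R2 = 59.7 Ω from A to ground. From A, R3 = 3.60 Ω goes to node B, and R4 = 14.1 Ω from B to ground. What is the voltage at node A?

Node A sees R2 in parallel with the series input of stage 2, R3 + R4 = 17.70 Ω.
R2 ‖ (R3+R4) = 13.65 Ω.
First divider: V_A = V_s · 13.65/(4.04 + 13.65) = 4.151 mV.

V_A ≈ 4.15 mV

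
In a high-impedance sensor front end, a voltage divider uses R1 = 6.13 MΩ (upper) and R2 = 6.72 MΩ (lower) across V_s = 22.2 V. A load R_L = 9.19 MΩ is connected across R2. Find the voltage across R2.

R2 ‖ R_L = (6.72 × 9.19)/(6.72 + 9.19) = 3.882 MΩ.
Now apply the divider: V_out = 22.2 × 0.3877 = 8.607 V.

V_out ≈ 8.61 V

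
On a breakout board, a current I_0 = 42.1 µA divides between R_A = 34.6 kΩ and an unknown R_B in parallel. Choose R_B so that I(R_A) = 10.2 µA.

The fraction through R_A equals R_B/(R_A+R_B).
10.2/42.1 = R_B/(R_A + R_B) → R_B = R_A · (0.2423)/(1 − 0.2423) = 34.6 × 0.3197 = 11.06 kΩ.

R_B ≈ 11.1 kΩ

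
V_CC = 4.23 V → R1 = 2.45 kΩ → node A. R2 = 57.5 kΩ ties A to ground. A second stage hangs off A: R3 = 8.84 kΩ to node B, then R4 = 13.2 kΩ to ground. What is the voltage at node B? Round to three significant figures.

V_B ≈ 2.20 V

Node A sees R2 in parallel with the series input of stage 2, R3 + R4 = 22.04 kΩ.
R2 ‖ (R3+R4) = 15.93 kΩ.
V_A = 4.23 × 15.93/(2.45 + 15.93) = 3.666 V.
V_B = V_A × 0.5989 = 2.196 V.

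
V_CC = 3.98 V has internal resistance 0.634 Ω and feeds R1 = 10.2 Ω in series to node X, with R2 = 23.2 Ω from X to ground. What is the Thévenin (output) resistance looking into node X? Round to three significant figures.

R_th ≈ 7.39 Ω

R1' = 0.634 + 10.2 = 10.83 Ω (source resistance + R1).
Zeroing V_CC shorts the top of R1' to ground, so R_th = R1' ‖ R2 = 7.385 Ω.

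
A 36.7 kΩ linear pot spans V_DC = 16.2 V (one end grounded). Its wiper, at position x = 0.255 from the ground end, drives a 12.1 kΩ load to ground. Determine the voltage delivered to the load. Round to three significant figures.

Lower segment x·R_p = 9.359 kΩ; upper segment (1−x)·R_p = 27.34 kΩ.
R_L loads the lower segment: effective lower R = 5.277 kΩ.
Then V_out = V_DC · 5.277/(27.34 + 5.277) = 2.621 V.

V_out ≈ 2.62 V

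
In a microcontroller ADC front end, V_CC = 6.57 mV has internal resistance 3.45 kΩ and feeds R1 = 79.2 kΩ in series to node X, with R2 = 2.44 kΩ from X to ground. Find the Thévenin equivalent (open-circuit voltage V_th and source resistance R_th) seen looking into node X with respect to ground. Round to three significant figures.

V_th ≈ 0.188 mV, R_th ≈ 2.37 kΩ

R1' = 3.45 + 79.2 = 82.65 kΩ (source resistance + R1).
With X open, the divider is unloaded: V_th = 6.57 × 2.44/85.09 = 0.1884 mV.
Zeroing V_CC shorts the top of R1' to ground, so R_th = R1' ‖ R2 = 2.370 kΩ.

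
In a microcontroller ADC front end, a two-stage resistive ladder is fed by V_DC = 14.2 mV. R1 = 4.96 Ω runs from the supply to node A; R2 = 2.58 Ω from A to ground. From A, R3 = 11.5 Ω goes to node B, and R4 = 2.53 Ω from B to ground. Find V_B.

V_B ≈ 0.782 mV

Looking into the second stage from A: R3 + R4 = 14.03 Ω appears in parallel with R2.
R2 ‖ (R3+R4) = 2.179 Ω.
First divider: V_A = V_DC · 2.179/(4.96 + 2.179) = 4.335 mV.
Then the unloaded second divider: V_B = V_A × R4/(R3+R4) = 4.335 × 0.1803 = 0.7816 mV.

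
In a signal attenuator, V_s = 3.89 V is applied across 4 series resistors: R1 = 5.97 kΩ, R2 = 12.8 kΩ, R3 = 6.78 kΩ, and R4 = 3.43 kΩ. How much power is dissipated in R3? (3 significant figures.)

ΣR = 28.98 kΩ → I = 3.89/28.98 = 0.1342 mA.
P = I²R = 0.01802 × 6.78 = 0.1222 mW.

P ≈ 0.122 mW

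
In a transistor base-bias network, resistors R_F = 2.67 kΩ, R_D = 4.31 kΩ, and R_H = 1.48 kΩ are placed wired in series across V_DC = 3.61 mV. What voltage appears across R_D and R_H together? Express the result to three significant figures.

Series total: ΣR = 2.67 + 4.31 + 1.48 = 8.460 kΩ.
R_{R_D..R_H} = 4.31 + 1.48 = 5.790 kΩ.
V = V_DC · R/ΣR = 3.61 × 0.6844 = 2.471 mV.

V ≈ 2.47 mV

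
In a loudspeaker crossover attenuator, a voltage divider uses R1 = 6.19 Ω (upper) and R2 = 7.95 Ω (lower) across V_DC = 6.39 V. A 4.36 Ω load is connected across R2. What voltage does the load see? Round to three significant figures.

V_out ≈ 2.00 V

R2 ‖ R_L = (7.95 × 4.36)/(7.95 + 4.36) = 2.816 Ω.
Voltage divider with the loaded lower leg: V_out = 6.39 × 2.816/(6.19 + 2.816) = 6.39 × 0.3127 = 1.998 V.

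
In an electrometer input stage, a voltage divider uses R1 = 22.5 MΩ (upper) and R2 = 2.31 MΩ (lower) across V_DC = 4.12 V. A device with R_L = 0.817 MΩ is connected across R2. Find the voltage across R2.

V_out ≈ 0.108 V

The load sits in parallel with R2, giving an effective lower resistance R2' = R2·R_L/(R2+R_L) = 0.6035 MΩ.
Voltage divider with the loaded lower leg: V_out = 4.12 × 0.6035/(22.5 + 0.6035) = 4.12 × 0.02612 = 0.1076 V.
(Unloaded it would be 0.384 V; the load pulls it down.)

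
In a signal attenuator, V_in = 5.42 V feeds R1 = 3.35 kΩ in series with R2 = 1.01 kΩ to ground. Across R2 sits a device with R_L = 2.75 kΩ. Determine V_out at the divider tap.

V_out ≈ 0.979 V

First combine the lower leg with the load: R2 ‖ R_L = 0.7387 kΩ.
Then V_out = V_in · R2'/(R1 + R2') = 5.42 × 0.7387/4.089 = 0.9792 V.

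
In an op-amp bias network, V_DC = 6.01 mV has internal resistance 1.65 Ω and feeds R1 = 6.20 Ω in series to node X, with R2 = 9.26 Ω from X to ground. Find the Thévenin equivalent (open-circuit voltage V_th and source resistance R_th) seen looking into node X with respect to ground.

R1' = 1.65 + 6.20 = 7.850 Ω (source resistance + R1).
V_th is the unloaded tap voltage: V_DC · R2/(R1'+R2) = 6.01 × 0.5412 = 3.253 mV.
Looking into X with the source shorted: R_th = R1'·R2/(R1'+R2) = 7.850 × 9.26/17.11 = 4.248 Ω.

V_th ≈ 3.25 mV, R_th ≈ 4.25 Ω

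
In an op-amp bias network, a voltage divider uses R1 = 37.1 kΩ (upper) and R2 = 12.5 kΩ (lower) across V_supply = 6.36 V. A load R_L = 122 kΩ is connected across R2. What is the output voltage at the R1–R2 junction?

V_out ≈ 1.49 V

R2 ‖ R_L = (12.5 × 122)/(12.5 + 122) = 11.34 kΩ.
Then V_out = V_supply · R2'/(R1 + R2') = 6.36 × 11.34/48.44 = 1.489 V.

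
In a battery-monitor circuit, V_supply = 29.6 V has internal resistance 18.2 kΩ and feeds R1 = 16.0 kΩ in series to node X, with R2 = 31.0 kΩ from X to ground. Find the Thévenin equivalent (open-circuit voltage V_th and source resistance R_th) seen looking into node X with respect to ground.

V_th ≈ 14.1 V, R_th ≈ 16.3 kΩ

R1' = 18.2 + 16.0 = 34.20 kΩ (source resistance + R1).
With X open, the divider is unloaded: V_th = 29.6 × 31.0/65.20 = 14.07 V.
With V_supply suppressed (replaced by a short), R_th = R1' ‖ R2 = (34.20 × 31.0)/(34.20 + 31.0) = 16.26 kΩ.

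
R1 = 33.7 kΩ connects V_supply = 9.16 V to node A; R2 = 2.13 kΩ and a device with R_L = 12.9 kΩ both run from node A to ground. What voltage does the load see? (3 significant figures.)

R2 ‖ R_L = (2.13 × 12.9)/(2.13 + 12.9) = 1.828 kΩ.
Then V_out = V_supply · R2'/(R1 + R2') = 9.16 × 1.828/35.53 = 0.4713 V.

V_out ≈ 0.471 V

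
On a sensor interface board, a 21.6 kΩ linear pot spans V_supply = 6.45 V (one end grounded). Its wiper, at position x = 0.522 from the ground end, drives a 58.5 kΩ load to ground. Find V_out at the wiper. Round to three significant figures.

Lower segment x·R_p = 11.28 kΩ; upper segment (1−x)·R_p = 10.32 kΩ.
Lower segment in parallel with the load: 11.28 ‖ 58.5 = 9.453 kΩ.
Loaded-divider output: V_out = 6.45 × 0.4780 = 3.083 V.

V_out ≈ 3.08 V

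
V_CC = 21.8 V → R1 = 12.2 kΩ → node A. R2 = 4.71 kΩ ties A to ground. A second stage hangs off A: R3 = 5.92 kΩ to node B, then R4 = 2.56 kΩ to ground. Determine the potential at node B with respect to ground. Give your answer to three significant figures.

V_B ≈ 1.31 V

Looking into the second stage from A: R3 + R4 = 8.480 kΩ appears in parallel with R2.
Effective lower resistance at A: R2 ‖ 8.480 = 3.028 kΩ.
V_A = 21.8 × 3.028/(12.2 + 3.028) = 4.335 V.
V_B = V_A × 0.3019 = 1.309 V.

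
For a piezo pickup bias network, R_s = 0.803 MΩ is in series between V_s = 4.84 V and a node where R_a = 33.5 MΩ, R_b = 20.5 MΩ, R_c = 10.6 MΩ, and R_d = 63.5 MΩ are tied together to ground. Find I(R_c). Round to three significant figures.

I ≈ 0.397 µA

Combine the parallel branches: R_p = (1/33.5 + 1/20.5 + 1/10.6 + 1/63.5)⁻¹ = 5.299 MΩ.
Node voltage V_A = V_s · R_p/(R_s + R_p) = 4.84 × 0.8684 = 4.203 V.
Branch current I = V_A/R_c = 4.203/10.6 = 0.3965 µA.
(Check via current divider: I_total = 0.7932 µA; share G_k/ΣG = 0.4999 → same result.)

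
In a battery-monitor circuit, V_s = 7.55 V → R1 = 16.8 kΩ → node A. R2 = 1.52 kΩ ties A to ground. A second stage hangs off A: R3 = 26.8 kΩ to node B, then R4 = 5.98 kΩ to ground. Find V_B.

The second stage (R3 + R4 = 32.78 kΩ) loads node A in parallel with R2.
Effective lower resistance at A: R2 ‖ 32.78 = 1.453 kΩ.
V_A = 7.55 × 1.453/(16.8 + 1.453) = 0.6009 V.
Stage 2 is unloaded, so V_B = V_A · R4/(R3+R4) = 0.6009 × 5.98/32.78 = 0.1096 V.

V_B ≈ 0.110 V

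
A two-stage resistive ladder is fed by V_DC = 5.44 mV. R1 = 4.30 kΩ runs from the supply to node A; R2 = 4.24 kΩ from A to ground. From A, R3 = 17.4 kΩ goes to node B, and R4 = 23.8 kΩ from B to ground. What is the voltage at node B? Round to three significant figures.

The second stage (R3 + R4 = 41.20 kΩ) loads node A in parallel with R2.
Effective lower resistance at A: R2 ‖ 41.20 = 3.844 kΩ.
So V_A = 5.44 × 0.4720 = 2.568 mV.
V_B = V_A × 0.5777 = 1.483 mV.

V_B ≈ 1.48 mV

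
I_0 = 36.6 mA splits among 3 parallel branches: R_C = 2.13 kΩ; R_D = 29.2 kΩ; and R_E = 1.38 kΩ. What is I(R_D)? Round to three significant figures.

I ≈ 1.02 mA

Conductances: ΣG = 1/2.13 + 1/29.2 + 1/1.38 = 1.228 (1/kΩ).
Current divider: I(R_D) = I_0 · G_k/ΣG = 36.6 × (0.03425/1.228) = 36.6 × 0.02788 = 1.020 mA.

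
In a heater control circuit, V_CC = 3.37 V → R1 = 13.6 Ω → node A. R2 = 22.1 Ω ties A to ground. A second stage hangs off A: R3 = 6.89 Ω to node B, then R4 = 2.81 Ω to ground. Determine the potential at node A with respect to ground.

V_A ≈ 1.12 V

Node A sees R2 in parallel with the series input of stage 2, R3 + R4 = 9.700 Ω.
Effective lower resistance at A: R2 ‖ 9.700 = 6.741 Ω.
V_A = 3.37 × 6.741/(13.6 + 6.741) = 1.117 V.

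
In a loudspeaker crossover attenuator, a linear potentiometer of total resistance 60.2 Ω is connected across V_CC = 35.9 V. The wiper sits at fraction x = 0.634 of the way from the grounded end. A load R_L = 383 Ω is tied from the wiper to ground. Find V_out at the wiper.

V_out ≈ 22.0 V

Split the track: R_lower = x·R_p = 38.17 Ω, R_upper = (1−x)·R_p = 22.03 Ω.
Lower segment in parallel with the load: 38.17 ‖ 383 = 34.71 Ω.
Loaded-divider output: V_out = 35.9 × 0.6117 = 21.96 V.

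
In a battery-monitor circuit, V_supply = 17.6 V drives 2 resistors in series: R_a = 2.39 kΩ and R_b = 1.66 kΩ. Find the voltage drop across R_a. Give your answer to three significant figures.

V ≈ 10.4 V

Series total: ΣR = 2.39 + 1.66 = 4.050 kΩ.
V = V_supply · R/ΣR = 17.6 × 0.5901 = 10.39 V.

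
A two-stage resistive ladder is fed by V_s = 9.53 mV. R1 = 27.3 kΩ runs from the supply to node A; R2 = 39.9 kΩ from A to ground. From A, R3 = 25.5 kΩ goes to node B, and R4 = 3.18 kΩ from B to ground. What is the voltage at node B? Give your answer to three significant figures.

Node A sees R2 in parallel with the series input of stage 2, R3 + R4 = 28.68 kΩ.
Effective lower resistance at A: R2 ‖ 28.68 = 16.69 kΩ.
First divider: V_A = V_s · 16.69/(27.3 + 16.69) = 3.615 mV.
Then the unloaded second divider: V_B = V_A × R4/(R3+R4) = 3.615 × 0.1109 = 0.4008 mV.

V_B ≈ 0.401 mV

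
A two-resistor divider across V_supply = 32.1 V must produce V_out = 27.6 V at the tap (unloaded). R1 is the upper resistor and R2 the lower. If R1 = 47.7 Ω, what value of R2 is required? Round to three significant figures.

The divider ratio is R2/(R1+R2) = 27.6/32.1 = 0.8598.
So R2 = R1 · V_out/(V_supply − V_out) = 47.7 × 27.6/(32.1 − 27.6) = 47.7 × 6.133 = 292.6 Ω.

R2 ≈ 293 Ω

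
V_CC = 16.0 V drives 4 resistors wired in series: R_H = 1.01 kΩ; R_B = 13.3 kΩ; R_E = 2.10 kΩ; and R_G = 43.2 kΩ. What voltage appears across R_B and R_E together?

V ≈ 4.13 V

ΣR = 1.01 + 13.3 + 2.10 + 43.2 = 59.61 kΩ.
R_{R_B..R_E} = 13.3 + 2.10 = 15.40 kΩ.
By the voltage-divider rule, V = 16.0 × 15.40/59.61 = 4.134 V.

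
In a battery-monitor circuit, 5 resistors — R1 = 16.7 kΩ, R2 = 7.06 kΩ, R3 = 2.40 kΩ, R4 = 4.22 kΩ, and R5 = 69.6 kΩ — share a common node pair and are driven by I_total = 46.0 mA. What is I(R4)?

I ≈ 12.5 mA

Total conductance ΣG = 1/16.7 + 1/7.06 + 1/2.40 + 1/4.22 + 1/69.6 = 0.8695 (units of 1/kΩ).
Current divider: I(R4) = I_total · G_k/ΣG = 46.0 × (0.2370/0.8695) = 46.0 × 0.2725 = 12.54 mA.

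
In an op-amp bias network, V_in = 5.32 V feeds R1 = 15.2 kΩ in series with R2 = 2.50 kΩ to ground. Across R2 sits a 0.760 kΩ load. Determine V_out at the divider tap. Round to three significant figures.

The load sits in parallel with R2, giving an effective lower resistance R2' = R2·R_L/(R2+R_L) = 0.5828 kΩ.
Then V_out = V_in · R2'/(R1 + R2') = 5.32 × 0.5828/15.78 = 0.1965 V.

V_out ≈ 0.196 V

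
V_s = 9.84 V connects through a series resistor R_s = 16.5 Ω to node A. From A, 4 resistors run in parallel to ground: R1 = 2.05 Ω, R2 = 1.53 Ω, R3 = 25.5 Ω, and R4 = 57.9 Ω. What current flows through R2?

Equivalent of the parallel group: R_p = 0.8348 Ω.
V_A = 9.84 × 0.8348/17.33 = 0.4739 V.
I(R2) = V_A / R2 = 0.4739/1.53 = 0.3097 A.

I ≈ 0.310 A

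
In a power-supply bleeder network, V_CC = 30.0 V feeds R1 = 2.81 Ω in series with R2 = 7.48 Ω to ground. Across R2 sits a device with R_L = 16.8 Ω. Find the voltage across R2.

R2 ‖ R_L = (7.48 × 16.8)/(7.48 + 16.8) = 5.176 Ω.
Now apply the divider: V_out = 30.0 × 0.6481 = 19.44 V.

V_out ≈ 19.4 V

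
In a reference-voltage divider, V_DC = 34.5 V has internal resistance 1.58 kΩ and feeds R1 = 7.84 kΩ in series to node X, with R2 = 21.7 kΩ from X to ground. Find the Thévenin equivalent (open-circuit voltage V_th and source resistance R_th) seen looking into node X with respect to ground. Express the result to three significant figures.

V_th ≈ 24.1 V, R_th ≈ 6.57 kΩ

R1' = 1.58 + 7.84 = 9.420 kΩ (source resistance + R1).
Open-circuit (no load on X): V_th = V_DC · R2/(R1' + R2) = 34.5 × 21.7/(9.420 + 21.7) = 24.06 V.
With V_DC suppressed (replaced by a short), R_th = R1' ‖ R2 = (9.420 × 21.7)/(9.420 + 21.7) = 6.569 kΩ.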